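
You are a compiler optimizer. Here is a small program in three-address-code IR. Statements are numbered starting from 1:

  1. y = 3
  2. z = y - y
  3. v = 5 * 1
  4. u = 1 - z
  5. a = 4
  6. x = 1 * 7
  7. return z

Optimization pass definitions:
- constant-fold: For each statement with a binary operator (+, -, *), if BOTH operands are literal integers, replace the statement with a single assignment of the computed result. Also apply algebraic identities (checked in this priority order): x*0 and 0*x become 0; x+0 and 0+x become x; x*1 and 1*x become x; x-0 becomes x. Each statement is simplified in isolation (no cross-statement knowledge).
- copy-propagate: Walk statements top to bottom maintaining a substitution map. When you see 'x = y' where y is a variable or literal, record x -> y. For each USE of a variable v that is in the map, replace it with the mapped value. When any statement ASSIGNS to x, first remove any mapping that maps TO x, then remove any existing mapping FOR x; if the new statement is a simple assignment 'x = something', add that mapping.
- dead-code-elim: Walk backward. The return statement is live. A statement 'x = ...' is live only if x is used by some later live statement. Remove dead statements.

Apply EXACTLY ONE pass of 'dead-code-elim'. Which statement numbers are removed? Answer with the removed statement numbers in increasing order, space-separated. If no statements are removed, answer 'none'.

Answer: 3 4 5 6

Derivation:
Backward liveness scan:
Stmt 1 'y = 3': KEEP (y is live); live-in = []
Stmt 2 'z = y - y': KEEP (z is live); live-in = ['y']
Stmt 3 'v = 5 * 1': DEAD (v not in live set ['z'])
Stmt 4 'u = 1 - z': DEAD (u not in live set ['z'])
Stmt 5 'a = 4': DEAD (a not in live set ['z'])
Stmt 6 'x = 1 * 7': DEAD (x not in live set ['z'])
Stmt 7 'return z': KEEP (return); live-in = ['z']
Removed statement numbers: [3, 4, 5, 6]
Surviving IR:
  y = 3
  z = y - y
  return z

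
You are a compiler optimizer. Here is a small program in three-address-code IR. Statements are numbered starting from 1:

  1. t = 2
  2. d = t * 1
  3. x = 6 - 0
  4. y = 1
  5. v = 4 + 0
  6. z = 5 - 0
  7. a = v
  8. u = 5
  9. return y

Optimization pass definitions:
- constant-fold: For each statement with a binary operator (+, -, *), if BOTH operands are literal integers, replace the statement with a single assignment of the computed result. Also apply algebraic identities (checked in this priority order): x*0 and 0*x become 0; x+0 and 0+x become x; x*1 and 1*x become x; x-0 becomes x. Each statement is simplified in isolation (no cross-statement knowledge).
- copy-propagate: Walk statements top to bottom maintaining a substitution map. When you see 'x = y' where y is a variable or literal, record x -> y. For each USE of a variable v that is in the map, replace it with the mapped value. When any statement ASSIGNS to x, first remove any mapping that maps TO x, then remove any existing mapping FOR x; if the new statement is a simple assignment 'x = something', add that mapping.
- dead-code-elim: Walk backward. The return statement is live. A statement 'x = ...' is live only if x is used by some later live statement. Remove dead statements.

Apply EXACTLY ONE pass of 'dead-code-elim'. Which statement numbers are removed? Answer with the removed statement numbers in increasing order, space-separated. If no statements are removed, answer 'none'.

Backward liveness scan:
Stmt 1 't = 2': DEAD (t not in live set [])
Stmt 2 'd = t * 1': DEAD (d not in live set [])
Stmt 3 'x = 6 - 0': DEAD (x not in live set [])
Stmt 4 'y = 1': KEEP (y is live); live-in = []
Stmt 5 'v = 4 + 0': DEAD (v not in live set ['y'])
Stmt 6 'z = 5 - 0': DEAD (z not in live set ['y'])
Stmt 7 'a = v': DEAD (a not in live set ['y'])
Stmt 8 'u = 5': DEAD (u not in live set ['y'])
Stmt 9 'return y': KEEP (return); live-in = ['y']
Removed statement numbers: [1, 2, 3, 5, 6, 7, 8]
Surviving IR:
  y = 1
  return y

Answer: 1 2 3 5 6 7 8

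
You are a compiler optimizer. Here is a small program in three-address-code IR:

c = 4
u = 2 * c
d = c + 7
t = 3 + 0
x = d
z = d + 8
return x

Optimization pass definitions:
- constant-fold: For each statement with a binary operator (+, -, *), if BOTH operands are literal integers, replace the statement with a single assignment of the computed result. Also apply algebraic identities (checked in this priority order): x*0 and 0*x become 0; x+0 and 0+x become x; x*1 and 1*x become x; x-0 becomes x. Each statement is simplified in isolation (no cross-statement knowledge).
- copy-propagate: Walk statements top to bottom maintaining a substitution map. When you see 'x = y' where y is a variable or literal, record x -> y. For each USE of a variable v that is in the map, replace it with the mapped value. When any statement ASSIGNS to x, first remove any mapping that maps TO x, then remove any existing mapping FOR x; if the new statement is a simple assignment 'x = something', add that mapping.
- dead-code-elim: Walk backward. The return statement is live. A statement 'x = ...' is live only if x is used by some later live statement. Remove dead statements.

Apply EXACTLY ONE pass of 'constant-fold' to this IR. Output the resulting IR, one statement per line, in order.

Answer: c = 4
u = 2 * c
d = c + 7
t = 3
x = d
z = d + 8
return x

Derivation:
Applying constant-fold statement-by-statement:
  [1] c = 4  (unchanged)
  [2] u = 2 * c  (unchanged)
  [3] d = c + 7  (unchanged)
  [4] t = 3 + 0  -> t = 3
  [5] x = d  (unchanged)
  [6] z = d + 8  (unchanged)
  [7] return x  (unchanged)
Result (7 stmts):
  c = 4
  u = 2 * c
  d = c + 7
  t = 3
  x = d
  z = d + 8
  return x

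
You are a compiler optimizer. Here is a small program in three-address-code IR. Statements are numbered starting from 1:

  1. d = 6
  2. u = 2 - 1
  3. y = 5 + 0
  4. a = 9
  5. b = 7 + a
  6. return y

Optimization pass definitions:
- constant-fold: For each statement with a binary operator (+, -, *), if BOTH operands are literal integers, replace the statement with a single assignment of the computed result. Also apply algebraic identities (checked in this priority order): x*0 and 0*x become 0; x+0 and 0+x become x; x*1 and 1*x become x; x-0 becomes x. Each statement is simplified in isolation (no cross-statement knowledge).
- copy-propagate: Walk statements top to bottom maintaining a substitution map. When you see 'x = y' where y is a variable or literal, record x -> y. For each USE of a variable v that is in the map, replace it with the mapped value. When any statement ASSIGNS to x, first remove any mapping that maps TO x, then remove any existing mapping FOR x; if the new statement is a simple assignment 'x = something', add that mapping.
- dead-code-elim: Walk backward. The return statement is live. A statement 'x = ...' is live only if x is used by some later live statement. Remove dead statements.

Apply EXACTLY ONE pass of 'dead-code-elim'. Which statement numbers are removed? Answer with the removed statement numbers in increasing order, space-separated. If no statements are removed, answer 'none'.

Backward liveness scan:
Stmt 1 'd = 6': DEAD (d not in live set [])
Stmt 2 'u = 2 - 1': DEAD (u not in live set [])
Stmt 3 'y = 5 + 0': KEEP (y is live); live-in = []
Stmt 4 'a = 9': DEAD (a not in live set ['y'])
Stmt 5 'b = 7 + a': DEAD (b not in live set ['y'])
Stmt 6 'return y': KEEP (return); live-in = ['y']
Removed statement numbers: [1, 2, 4, 5]
Surviving IR:
  y = 5 + 0
  return y

Answer: 1 2 4 5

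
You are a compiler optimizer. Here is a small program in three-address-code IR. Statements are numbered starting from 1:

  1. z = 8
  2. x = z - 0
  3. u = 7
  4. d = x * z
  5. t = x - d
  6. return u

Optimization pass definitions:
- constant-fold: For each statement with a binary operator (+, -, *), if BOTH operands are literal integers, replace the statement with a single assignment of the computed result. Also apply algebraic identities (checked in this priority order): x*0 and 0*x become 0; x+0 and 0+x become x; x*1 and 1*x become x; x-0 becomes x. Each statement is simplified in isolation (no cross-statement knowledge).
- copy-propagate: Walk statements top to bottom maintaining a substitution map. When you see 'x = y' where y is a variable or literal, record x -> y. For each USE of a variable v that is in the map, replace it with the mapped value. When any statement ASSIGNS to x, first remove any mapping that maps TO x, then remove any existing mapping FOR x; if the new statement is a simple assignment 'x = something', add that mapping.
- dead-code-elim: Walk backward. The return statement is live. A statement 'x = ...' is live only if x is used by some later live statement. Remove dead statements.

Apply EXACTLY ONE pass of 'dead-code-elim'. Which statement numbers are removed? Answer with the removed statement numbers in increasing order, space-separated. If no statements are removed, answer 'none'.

Answer: 1 2 4 5

Derivation:
Backward liveness scan:
Stmt 1 'z = 8': DEAD (z not in live set [])
Stmt 2 'x = z - 0': DEAD (x not in live set [])
Stmt 3 'u = 7': KEEP (u is live); live-in = []
Stmt 4 'd = x * z': DEAD (d not in live set ['u'])
Stmt 5 't = x - d': DEAD (t not in live set ['u'])
Stmt 6 'return u': KEEP (return); live-in = ['u']
Removed statement numbers: [1, 2, 4, 5]
Surviving IR:
  u = 7
  return u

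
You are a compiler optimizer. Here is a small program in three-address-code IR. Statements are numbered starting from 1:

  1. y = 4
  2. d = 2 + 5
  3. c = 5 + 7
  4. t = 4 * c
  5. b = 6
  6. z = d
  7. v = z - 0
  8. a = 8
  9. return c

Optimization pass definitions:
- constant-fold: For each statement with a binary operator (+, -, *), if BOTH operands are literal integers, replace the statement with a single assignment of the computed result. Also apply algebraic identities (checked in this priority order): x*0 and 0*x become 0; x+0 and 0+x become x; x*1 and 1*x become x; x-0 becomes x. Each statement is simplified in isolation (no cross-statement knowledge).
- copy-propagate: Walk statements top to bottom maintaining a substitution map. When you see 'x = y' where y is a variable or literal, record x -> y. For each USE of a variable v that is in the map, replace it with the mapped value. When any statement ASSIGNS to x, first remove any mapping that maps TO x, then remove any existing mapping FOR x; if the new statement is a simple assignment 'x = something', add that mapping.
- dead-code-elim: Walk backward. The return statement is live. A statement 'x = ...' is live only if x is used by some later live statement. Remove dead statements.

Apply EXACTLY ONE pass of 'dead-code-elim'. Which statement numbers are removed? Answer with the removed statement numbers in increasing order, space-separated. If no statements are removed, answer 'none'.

Answer: 1 2 4 5 6 7 8

Derivation:
Backward liveness scan:
Stmt 1 'y = 4': DEAD (y not in live set [])
Stmt 2 'd = 2 + 5': DEAD (d not in live set [])
Stmt 3 'c = 5 + 7': KEEP (c is live); live-in = []
Stmt 4 't = 4 * c': DEAD (t not in live set ['c'])
Stmt 5 'b = 6': DEAD (b not in live set ['c'])
Stmt 6 'z = d': DEAD (z not in live set ['c'])
Stmt 7 'v = z - 0': DEAD (v not in live set ['c'])
Stmt 8 'a = 8': DEAD (a not in live set ['c'])
Stmt 9 'return c': KEEP (return); live-in = ['c']
Removed statement numbers: [1, 2, 4, 5, 6, 7, 8]
Surviving IR:
  c = 5 + 7
  return c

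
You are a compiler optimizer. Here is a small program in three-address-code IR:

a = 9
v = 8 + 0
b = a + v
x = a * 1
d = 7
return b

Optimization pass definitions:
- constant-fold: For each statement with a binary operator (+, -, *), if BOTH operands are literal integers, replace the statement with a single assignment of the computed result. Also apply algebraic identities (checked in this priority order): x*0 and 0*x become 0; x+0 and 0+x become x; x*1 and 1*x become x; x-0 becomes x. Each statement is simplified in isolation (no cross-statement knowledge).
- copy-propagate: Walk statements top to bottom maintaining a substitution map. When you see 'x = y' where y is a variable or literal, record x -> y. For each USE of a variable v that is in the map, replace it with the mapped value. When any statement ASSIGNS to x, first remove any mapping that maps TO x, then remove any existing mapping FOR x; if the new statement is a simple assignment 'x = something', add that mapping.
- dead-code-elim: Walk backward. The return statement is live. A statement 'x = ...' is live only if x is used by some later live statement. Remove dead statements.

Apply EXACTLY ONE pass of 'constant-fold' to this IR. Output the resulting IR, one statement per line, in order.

Answer: a = 9
v = 8
b = a + v
x = a
d = 7
return b

Derivation:
Applying constant-fold statement-by-statement:
  [1] a = 9  (unchanged)
  [2] v = 8 + 0  -> v = 8
  [3] b = a + v  (unchanged)
  [4] x = a * 1  -> x = a
  [5] d = 7  (unchanged)
  [6] return b  (unchanged)
Result (6 stmts):
  a = 9
  v = 8
  b = a + v
  x = a
  d = 7
  return b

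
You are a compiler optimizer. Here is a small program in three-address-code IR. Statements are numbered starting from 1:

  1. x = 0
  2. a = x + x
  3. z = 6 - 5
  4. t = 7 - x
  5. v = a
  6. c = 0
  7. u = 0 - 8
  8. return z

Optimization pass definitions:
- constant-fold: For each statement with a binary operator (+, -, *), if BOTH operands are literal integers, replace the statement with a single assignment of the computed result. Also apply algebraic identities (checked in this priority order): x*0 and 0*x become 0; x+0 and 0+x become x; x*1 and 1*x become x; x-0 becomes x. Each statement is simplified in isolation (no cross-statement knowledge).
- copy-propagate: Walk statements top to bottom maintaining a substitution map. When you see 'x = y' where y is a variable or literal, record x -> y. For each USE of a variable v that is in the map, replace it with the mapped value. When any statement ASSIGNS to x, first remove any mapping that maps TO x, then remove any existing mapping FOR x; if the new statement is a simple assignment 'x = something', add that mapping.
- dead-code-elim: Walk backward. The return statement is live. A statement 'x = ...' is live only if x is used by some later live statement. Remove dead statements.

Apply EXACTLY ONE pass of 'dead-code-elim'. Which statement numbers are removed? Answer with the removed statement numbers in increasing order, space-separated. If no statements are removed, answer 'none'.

Backward liveness scan:
Stmt 1 'x = 0': DEAD (x not in live set [])
Stmt 2 'a = x + x': DEAD (a not in live set [])
Stmt 3 'z = 6 - 5': KEEP (z is live); live-in = []
Stmt 4 't = 7 - x': DEAD (t not in live set ['z'])
Stmt 5 'v = a': DEAD (v not in live set ['z'])
Stmt 6 'c = 0': DEAD (c not in live set ['z'])
Stmt 7 'u = 0 - 8': DEAD (u not in live set ['z'])
Stmt 8 'return z': KEEP (return); live-in = ['z']
Removed statement numbers: [1, 2, 4, 5, 6, 7]
Surviving IR:
  z = 6 - 5
  return z

Answer: 1 2 4 5 6 7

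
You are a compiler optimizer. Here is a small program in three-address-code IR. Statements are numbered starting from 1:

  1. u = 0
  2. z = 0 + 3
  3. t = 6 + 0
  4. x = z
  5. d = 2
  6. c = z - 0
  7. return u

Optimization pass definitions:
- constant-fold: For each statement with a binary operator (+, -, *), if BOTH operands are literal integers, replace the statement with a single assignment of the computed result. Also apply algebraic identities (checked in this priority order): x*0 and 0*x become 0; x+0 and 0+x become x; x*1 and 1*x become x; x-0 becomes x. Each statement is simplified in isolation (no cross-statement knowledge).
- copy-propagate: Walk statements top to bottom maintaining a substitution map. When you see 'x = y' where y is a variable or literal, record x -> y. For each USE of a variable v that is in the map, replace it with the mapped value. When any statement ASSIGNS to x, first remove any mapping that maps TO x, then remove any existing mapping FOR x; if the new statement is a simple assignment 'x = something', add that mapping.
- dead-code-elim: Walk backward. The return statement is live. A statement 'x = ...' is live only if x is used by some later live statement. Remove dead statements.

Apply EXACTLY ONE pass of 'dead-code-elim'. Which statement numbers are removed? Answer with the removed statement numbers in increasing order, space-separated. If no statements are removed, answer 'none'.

Answer: 2 3 4 5 6

Derivation:
Backward liveness scan:
Stmt 1 'u = 0': KEEP (u is live); live-in = []
Stmt 2 'z = 0 + 3': DEAD (z not in live set ['u'])
Stmt 3 't = 6 + 0': DEAD (t not in live set ['u'])
Stmt 4 'x = z': DEAD (x not in live set ['u'])
Stmt 5 'd = 2': DEAD (d not in live set ['u'])
Stmt 6 'c = z - 0': DEAD (c not in live set ['u'])
Stmt 7 'return u': KEEP (return); live-in = ['u']
Removed statement numbers: [2, 3, 4, 5, 6]
Surviving IR:
  u = 0
  return u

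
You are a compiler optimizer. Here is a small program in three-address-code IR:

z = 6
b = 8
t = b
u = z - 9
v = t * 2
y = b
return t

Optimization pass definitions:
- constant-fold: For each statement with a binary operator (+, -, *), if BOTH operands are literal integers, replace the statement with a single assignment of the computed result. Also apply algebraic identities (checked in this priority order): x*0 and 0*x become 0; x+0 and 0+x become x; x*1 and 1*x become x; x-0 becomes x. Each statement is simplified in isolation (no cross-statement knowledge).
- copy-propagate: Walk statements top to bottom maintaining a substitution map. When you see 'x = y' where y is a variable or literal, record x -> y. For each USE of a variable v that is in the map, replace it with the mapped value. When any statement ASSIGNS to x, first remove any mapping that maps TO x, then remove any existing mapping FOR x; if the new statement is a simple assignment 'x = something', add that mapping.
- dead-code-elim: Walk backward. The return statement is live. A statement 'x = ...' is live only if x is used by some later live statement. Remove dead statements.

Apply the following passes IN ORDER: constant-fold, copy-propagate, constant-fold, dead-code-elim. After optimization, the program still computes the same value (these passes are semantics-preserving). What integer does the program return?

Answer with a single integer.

Initial IR:
  z = 6
  b = 8
  t = b
  u = z - 9
  v = t * 2
  y = b
  return t
After constant-fold (7 stmts):
  z = 6
  b = 8
  t = b
  u = z - 9
  v = t * 2
  y = b
  return t
After copy-propagate (7 stmts):
  z = 6
  b = 8
  t = 8
  u = 6 - 9
  v = 8 * 2
  y = 8
  return 8
After constant-fold (7 stmts):
  z = 6
  b = 8
  t = 8
  u = -3
  v = 16
  y = 8
  return 8
After dead-code-elim (1 stmts):
  return 8
Evaluate:
  z = 6  =>  z = 6
  b = 8  =>  b = 8
  t = b  =>  t = 8
  u = z - 9  =>  u = -3
  v = t * 2  =>  v = 16
  y = b  =>  y = 8
  return t = 8

Answer: 8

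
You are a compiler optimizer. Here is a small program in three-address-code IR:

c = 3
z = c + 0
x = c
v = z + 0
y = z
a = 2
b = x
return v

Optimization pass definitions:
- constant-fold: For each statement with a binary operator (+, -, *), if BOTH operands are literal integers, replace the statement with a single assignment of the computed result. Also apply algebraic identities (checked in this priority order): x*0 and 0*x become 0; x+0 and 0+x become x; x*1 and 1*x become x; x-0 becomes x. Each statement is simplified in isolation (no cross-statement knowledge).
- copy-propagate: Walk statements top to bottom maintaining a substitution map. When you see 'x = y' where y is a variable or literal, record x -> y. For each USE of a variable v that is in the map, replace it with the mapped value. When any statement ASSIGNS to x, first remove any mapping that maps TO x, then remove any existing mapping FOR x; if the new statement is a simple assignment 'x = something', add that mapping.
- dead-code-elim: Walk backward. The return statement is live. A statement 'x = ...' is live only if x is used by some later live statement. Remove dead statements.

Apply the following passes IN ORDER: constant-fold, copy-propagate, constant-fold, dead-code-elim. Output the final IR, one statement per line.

Answer: return 3

Derivation:
Initial IR:
  c = 3
  z = c + 0
  x = c
  v = z + 0
  y = z
  a = 2
  b = x
  return v
After constant-fold (8 stmts):
  c = 3
  z = c
  x = c
  v = z
  y = z
  a = 2
  b = x
  return v
After copy-propagate (8 stmts):
  c = 3
  z = 3
  x = 3
  v = 3
  y = 3
  a = 2
  b = 3
  return 3
After constant-fold (8 stmts):
  c = 3
  z = 3
  x = 3
  v = 3
  y = 3
  a = 2
  b = 3
  return 3
After dead-code-elim (1 stmts):
  return 3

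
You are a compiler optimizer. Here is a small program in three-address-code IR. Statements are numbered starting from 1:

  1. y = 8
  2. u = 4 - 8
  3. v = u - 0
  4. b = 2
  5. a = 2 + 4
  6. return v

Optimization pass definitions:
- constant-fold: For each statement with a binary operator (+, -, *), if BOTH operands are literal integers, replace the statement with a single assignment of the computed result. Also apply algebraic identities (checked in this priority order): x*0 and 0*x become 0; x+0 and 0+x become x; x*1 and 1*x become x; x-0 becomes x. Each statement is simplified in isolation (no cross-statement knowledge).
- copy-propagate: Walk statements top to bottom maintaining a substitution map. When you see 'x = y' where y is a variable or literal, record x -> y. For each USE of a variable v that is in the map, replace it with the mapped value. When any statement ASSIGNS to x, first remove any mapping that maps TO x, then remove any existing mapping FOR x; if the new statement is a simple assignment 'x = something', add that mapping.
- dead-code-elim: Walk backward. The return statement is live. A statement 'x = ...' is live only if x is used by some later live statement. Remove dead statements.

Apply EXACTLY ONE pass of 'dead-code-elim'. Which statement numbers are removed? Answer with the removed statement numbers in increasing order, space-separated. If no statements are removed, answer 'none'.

Answer: 1 4 5

Derivation:
Backward liveness scan:
Stmt 1 'y = 8': DEAD (y not in live set [])
Stmt 2 'u = 4 - 8': KEEP (u is live); live-in = []
Stmt 3 'v = u - 0': KEEP (v is live); live-in = ['u']
Stmt 4 'b = 2': DEAD (b not in live set ['v'])
Stmt 5 'a = 2 + 4': DEAD (a not in live set ['v'])
Stmt 6 'return v': KEEP (return); live-in = ['v']
Removed statement numbers: [1, 4, 5]
Surviving IR:
  u = 4 - 8
  v = u - 0
  return v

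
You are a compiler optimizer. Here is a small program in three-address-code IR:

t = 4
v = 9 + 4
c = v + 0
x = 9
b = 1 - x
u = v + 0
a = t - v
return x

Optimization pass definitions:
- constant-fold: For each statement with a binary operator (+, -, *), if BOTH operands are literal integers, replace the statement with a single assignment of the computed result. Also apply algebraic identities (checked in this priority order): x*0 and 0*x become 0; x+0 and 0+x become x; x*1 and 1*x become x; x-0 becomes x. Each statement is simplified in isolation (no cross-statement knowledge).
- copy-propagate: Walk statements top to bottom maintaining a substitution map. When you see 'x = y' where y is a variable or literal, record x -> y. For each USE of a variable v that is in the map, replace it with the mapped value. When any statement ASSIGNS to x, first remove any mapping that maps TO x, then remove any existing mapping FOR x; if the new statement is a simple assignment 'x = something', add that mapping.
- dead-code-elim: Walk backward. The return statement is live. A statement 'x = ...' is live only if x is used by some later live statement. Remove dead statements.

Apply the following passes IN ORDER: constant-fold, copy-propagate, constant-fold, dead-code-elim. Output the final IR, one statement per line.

Answer: return 9

Derivation:
Initial IR:
  t = 4
  v = 9 + 4
  c = v + 0
  x = 9
  b = 1 - x
  u = v + 0
  a = t - v
  return x
After constant-fold (8 stmts):
  t = 4
  v = 13
  c = v
  x = 9
  b = 1 - x
  u = v
  a = t - v
  return x
After copy-propagate (8 stmts):
  t = 4
  v = 13
  c = 13
  x = 9
  b = 1 - 9
  u = 13
  a = 4 - 13
  return 9
After constant-fold (8 stmts):
  t = 4
  v = 13
  c = 13
  x = 9
  b = -8
  u = 13
  a = -9
  return 9
After dead-code-elim (1 stmts):
  return 9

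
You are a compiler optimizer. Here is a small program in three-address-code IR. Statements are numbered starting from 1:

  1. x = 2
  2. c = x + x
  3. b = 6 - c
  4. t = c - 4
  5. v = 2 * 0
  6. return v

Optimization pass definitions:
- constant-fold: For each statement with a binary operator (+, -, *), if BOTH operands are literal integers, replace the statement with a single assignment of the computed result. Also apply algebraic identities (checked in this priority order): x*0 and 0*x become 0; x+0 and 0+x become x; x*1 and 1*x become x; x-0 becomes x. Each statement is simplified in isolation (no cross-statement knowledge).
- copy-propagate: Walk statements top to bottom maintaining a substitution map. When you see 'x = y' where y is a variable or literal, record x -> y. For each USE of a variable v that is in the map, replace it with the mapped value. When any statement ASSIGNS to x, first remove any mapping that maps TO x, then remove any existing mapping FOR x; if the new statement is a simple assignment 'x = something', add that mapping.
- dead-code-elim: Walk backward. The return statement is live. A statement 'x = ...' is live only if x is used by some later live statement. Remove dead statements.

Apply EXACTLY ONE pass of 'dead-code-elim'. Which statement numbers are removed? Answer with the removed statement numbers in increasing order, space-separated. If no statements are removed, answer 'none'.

Backward liveness scan:
Stmt 1 'x = 2': DEAD (x not in live set [])
Stmt 2 'c = x + x': DEAD (c not in live set [])
Stmt 3 'b = 6 - c': DEAD (b not in live set [])
Stmt 4 't = c - 4': DEAD (t not in live set [])
Stmt 5 'v = 2 * 0': KEEP (v is live); live-in = []
Stmt 6 'return v': KEEP (return); live-in = ['v']
Removed statement numbers: [1, 2, 3, 4]
Surviving IR:
  v = 2 * 0
  return v

Answer: 1 2 3 4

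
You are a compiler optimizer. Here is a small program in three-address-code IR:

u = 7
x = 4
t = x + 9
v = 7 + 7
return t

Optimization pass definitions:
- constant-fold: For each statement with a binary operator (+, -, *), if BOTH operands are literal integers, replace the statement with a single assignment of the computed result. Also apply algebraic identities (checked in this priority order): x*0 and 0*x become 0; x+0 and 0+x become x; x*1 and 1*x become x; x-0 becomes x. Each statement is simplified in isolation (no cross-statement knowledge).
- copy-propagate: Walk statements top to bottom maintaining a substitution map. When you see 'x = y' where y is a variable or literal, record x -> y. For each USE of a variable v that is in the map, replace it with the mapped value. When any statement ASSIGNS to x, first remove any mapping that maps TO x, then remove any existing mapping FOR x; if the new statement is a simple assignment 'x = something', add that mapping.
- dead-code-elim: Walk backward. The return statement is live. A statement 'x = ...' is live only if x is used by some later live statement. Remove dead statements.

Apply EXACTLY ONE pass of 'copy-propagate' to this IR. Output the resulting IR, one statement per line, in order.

Applying copy-propagate statement-by-statement:
  [1] u = 7  (unchanged)
  [2] x = 4  (unchanged)
  [3] t = x + 9  -> t = 4 + 9
  [4] v = 7 + 7  (unchanged)
  [5] return t  (unchanged)
Result (5 stmts):
  u = 7
  x = 4
  t = 4 + 9
  v = 7 + 7
  return t

Answer: u = 7
x = 4
t = 4 + 9
v = 7 + 7
return t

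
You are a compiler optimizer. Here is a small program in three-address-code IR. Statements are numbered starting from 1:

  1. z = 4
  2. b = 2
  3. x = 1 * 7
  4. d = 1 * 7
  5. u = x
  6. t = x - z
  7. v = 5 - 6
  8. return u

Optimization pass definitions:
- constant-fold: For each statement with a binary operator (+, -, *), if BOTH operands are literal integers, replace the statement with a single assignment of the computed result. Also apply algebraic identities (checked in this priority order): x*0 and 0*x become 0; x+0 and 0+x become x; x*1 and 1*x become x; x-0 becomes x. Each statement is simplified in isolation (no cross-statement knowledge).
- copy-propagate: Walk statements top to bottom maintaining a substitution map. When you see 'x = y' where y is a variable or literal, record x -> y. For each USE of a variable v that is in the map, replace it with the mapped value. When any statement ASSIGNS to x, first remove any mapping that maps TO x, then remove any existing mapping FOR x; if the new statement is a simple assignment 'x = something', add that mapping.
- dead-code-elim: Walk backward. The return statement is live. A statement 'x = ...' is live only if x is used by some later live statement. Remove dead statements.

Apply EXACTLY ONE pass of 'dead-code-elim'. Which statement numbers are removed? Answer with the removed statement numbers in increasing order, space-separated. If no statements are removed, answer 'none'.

Backward liveness scan:
Stmt 1 'z = 4': DEAD (z not in live set [])
Stmt 2 'b = 2': DEAD (b not in live set [])
Stmt 3 'x = 1 * 7': KEEP (x is live); live-in = []
Stmt 4 'd = 1 * 7': DEAD (d not in live set ['x'])
Stmt 5 'u = x': KEEP (u is live); live-in = ['x']
Stmt 6 't = x - z': DEAD (t not in live set ['u'])
Stmt 7 'v = 5 - 6': DEAD (v not in live set ['u'])
Stmt 8 'return u': KEEP (return); live-in = ['u']
Removed statement numbers: [1, 2, 4, 6, 7]
Surviving IR:
  x = 1 * 7
  u = x
  return u

Answer: 1 2 4 6 7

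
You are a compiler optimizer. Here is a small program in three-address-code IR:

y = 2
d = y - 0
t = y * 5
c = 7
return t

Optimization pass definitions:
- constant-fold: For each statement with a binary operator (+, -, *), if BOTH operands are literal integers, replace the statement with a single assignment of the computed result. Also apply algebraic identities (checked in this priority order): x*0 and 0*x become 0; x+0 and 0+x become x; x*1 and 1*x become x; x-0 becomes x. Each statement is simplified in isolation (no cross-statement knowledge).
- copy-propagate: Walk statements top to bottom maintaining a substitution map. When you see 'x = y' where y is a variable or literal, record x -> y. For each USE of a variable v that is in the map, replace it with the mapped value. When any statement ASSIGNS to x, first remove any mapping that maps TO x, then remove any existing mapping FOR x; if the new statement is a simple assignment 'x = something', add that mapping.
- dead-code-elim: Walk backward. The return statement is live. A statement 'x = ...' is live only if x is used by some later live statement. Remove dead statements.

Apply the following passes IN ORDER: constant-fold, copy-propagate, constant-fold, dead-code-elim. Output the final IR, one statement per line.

Initial IR:
  y = 2
  d = y - 0
  t = y * 5
  c = 7
  return t
After constant-fold (5 stmts):
  y = 2
  d = y
  t = y * 5
  c = 7
  return t
After copy-propagate (5 stmts):
  y = 2
  d = 2
  t = 2 * 5
  c = 7
  return t
After constant-fold (5 stmts):
  y = 2
  d = 2
  t = 10
  c = 7
  return t
After dead-code-elim (2 stmts):
  t = 10
  return t

Answer: t = 10
return t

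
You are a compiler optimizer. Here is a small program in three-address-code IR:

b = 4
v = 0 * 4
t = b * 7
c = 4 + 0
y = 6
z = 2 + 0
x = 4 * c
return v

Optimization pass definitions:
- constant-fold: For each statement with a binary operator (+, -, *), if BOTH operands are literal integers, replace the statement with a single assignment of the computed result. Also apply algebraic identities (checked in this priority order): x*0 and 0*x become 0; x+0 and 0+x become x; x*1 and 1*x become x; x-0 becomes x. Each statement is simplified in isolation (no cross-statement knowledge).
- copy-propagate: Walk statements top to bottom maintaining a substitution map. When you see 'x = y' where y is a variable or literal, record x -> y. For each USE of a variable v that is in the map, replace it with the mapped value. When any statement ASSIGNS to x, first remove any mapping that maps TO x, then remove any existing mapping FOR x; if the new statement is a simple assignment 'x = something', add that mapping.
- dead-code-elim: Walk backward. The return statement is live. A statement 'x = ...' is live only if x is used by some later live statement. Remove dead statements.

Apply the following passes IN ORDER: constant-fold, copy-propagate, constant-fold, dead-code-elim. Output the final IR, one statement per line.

Answer: return 0

Derivation:
Initial IR:
  b = 4
  v = 0 * 4
  t = b * 7
  c = 4 + 0
  y = 6
  z = 2 + 0
  x = 4 * c
  return v
After constant-fold (8 stmts):
  b = 4
  v = 0
  t = b * 7
  c = 4
  y = 6
  z = 2
  x = 4 * c
  return v
After copy-propagate (8 stmts):
  b = 4
  v = 0
  t = 4 * 7
  c = 4
  y = 6
  z = 2
  x = 4 * 4
  return 0
After constant-fold (8 stmts):
  b = 4
  v = 0
  t = 28
  c = 4
  y = 6
  z = 2
  x = 16
  return 0
After dead-code-elim (1 stmts):
  return 0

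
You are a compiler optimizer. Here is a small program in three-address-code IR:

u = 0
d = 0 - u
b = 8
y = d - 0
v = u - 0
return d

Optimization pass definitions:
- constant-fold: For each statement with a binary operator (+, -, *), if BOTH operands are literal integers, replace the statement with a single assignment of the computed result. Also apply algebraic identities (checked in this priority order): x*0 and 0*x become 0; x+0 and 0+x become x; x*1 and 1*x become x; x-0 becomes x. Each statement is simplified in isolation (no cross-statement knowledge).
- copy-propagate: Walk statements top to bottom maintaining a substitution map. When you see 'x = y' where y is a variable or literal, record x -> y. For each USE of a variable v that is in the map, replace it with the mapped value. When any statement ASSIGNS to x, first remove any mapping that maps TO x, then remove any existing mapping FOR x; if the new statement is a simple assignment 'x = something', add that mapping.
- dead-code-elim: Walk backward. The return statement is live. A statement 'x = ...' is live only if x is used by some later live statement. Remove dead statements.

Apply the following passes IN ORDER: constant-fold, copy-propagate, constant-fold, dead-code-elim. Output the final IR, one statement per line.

Answer: d = 0
return d

Derivation:
Initial IR:
  u = 0
  d = 0 - u
  b = 8
  y = d - 0
  v = u - 0
  return d
After constant-fold (6 stmts):
  u = 0
  d = 0 - u
  b = 8
  y = d
  v = u
  return d
After copy-propagate (6 stmts):
  u = 0
  d = 0 - 0
  b = 8
  y = d
  v = 0
  return d
After constant-fold (6 stmts):
  u = 0
  d = 0
  b = 8
  y = d
  v = 0
  return d
After dead-code-elim (2 stmts):
  d = 0
  return d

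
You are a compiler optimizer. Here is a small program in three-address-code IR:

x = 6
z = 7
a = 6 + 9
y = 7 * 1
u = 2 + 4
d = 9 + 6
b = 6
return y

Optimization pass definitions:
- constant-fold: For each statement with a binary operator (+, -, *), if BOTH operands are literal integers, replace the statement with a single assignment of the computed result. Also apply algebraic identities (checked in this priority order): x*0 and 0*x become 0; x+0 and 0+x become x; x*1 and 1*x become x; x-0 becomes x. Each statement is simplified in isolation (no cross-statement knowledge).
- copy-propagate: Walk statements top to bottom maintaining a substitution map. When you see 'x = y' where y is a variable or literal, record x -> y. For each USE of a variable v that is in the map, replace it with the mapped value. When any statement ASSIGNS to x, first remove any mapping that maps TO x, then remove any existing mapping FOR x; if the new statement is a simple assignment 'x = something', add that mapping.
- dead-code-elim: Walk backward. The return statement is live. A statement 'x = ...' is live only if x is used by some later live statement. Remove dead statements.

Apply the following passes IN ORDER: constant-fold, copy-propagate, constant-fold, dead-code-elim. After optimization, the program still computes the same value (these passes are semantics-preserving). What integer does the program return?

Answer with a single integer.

Initial IR:
  x = 6
  z = 7
  a = 6 + 9
  y = 7 * 1
  u = 2 + 4
  d = 9 + 6
  b = 6
  return y
After constant-fold (8 stmts):
  x = 6
  z = 7
  a = 15
  y = 7
  u = 6
  d = 15
  b = 6
  return y
After copy-propagate (8 stmts):
  x = 6
  z = 7
  a = 15
  y = 7
  u = 6
  d = 15
  b = 6
  return 7
After constant-fold (8 stmts):
  x = 6
  z = 7
  a = 15
  y = 7
  u = 6
  d = 15
  b = 6
  return 7
After dead-code-elim (1 stmts):
  return 7
Evaluate:
  x = 6  =>  x = 6
  z = 7  =>  z = 7
  a = 6 + 9  =>  a = 15
  y = 7 * 1  =>  y = 7
  u = 2 + 4  =>  u = 6
  d = 9 + 6  =>  d = 15
  b = 6  =>  b = 6
  return y = 7

Answer: 7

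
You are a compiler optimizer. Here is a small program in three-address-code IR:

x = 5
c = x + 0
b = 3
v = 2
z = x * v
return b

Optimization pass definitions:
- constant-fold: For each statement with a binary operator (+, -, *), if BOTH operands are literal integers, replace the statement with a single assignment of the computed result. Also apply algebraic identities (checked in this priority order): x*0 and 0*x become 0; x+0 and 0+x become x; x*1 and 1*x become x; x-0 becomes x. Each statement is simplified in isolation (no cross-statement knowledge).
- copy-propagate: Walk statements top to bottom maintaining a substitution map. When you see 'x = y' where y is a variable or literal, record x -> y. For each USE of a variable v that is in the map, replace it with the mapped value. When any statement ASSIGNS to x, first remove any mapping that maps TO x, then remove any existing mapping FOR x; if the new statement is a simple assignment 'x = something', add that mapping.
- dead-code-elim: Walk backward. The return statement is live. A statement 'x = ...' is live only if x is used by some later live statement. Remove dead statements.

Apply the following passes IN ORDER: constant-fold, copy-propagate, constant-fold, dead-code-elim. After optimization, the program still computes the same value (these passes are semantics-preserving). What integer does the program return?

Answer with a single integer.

Answer: 3

Derivation:
Initial IR:
  x = 5
  c = x + 0
  b = 3
  v = 2
  z = x * v
  return b
After constant-fold (6 stmts):
  x = 5
  c = x
  b = 3
  v = 2
  z = x * v
  return b
After copy-propagate (6 stmts):
  x = 5
  c = 5
  b = 3
  v = 2
  z = 5 * 2
  return 3
After constant-fold (6 stmts):
  x = 5
  c = 5
  b = 3
  v = 2
  z = 10
  return 3
After dead-code-elim (1 stmts):
  return 3
Evaluate:
  x = 5  =>  x = 5
  c = x + 0  =>  c = 5
  b = 3  =>  b = 3
  v = 2  =>  v = 2
  z = x * v  =>  z = 10
  return b = 3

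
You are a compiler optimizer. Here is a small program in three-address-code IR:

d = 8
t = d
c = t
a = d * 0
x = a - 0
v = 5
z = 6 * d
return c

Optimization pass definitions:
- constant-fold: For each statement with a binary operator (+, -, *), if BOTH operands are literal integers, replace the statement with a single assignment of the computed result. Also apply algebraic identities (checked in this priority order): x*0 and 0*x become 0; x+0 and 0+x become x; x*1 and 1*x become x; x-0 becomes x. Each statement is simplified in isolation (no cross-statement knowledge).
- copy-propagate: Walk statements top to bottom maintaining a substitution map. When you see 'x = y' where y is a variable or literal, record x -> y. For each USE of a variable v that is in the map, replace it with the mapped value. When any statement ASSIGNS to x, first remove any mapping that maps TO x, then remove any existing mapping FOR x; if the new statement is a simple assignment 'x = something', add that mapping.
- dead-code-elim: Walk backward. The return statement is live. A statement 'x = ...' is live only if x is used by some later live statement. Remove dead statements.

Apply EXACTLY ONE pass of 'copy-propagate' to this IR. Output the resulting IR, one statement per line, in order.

Answer: d = 8
t = 8
c = 8
a = 8 * 0
x = a - 0
v = 5
z = 6 * 8
return 8

Derivation:
Applying copy-propagate statement-by-statement:
  [1] d = 8  (unchanged)
  [2] t = d  -> t = 8
  [3] c = t  -> c = 8
  [4] a = d * 0  -> a = 8 * 0
  [5] x = a - 0  (unchanged)
  [6] v = 5  (unchanged)
  [7] z = 6 * d  -> z = 6 * 8
  [8] return c  -> return 8
Result (8 stmts):
  d = 8
  t = 8
  c = 8
  a = 8 * 0
  x = a - 0
  v = 5
  z = 6 * 8
  return 8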